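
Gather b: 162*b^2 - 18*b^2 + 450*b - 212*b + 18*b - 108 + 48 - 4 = 144*b^2 + 256*b - 64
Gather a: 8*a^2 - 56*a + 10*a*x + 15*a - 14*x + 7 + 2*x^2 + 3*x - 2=8*a^2 + a*(10*x - 41) + 2*x^2 - 11*x + 5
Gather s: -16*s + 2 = 2 - 16*s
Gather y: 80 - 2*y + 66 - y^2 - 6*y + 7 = -y^2 - 8*y + 153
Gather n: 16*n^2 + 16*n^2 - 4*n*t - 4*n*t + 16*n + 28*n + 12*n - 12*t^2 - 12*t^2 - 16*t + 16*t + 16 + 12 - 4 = 32*n^2 + n*(56 - 8*t) - 24*t^2 + 24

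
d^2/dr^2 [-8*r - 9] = 0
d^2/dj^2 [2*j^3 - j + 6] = 12*j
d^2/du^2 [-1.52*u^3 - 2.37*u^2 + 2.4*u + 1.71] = -9.12*u - 4.74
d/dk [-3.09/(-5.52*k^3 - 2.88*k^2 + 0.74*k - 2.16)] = (-51.1704*k^2 - 17.7984*k + 2.2866)/(5.52*k^3 + 2.88*k^2 - 0.74*k + 2.16)^2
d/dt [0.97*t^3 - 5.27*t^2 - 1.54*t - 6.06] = 2.91*t^2 - 10.54*t - 1.54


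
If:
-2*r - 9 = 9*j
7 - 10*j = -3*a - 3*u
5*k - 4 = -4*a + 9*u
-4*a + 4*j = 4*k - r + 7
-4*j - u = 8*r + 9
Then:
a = -23366/6239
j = -5569/6239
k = 6125/6239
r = -3015/6239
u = -9755/6239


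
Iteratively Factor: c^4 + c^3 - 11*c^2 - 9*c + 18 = (c + 2)*(c^3 - c^2 - 9*c + 9) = (c + 2)*(c + 3)*(c^2 - 4*c + 3) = (c - 1)*(c + 2)*(c + 3)*(c - 3)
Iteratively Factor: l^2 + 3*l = (l + 3)*(l)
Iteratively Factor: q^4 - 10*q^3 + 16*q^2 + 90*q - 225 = (q - 3)*(q^3 - 7*q^2 - 5*q + 75) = (q - 5)*(q - 3)*(q^2 - 2*q - 15) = (q - 5)^2*(q - 3)*(q + 3)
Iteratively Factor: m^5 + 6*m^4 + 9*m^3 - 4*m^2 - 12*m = (m - 1)*(m^4 + 7*m^3 + 16*m^2 + 12*m) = (m - 1)*(m + 2)*(m^3 + 5*m^2 + 6*m) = m*(m - 1)*(m + 2)*(m^2 + 5*m + 6) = m*(m - 1)*(m + 2)*(m + 3)*(m + 2)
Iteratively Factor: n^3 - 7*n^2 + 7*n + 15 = (n - 5)*(n^2 - 2*n - 3) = (n - 5)*(n - 3)*(n + 1)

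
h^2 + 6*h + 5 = (h + 1)*(h + 5)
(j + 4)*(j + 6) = j^2 + 10*j + 24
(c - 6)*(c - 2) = c^2 - 8*c + 12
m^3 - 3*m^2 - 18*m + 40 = (m - 5)*(m - 2)*(m + 4)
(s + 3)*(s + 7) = s^2 + 10*s + 21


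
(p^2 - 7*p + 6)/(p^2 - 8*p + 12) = (p - 1)/(p - 2)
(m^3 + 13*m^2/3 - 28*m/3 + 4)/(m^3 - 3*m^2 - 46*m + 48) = (m - 2/3)/(m - 8)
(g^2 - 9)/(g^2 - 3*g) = (g + 3)/g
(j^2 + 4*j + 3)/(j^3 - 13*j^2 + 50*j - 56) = (j^2 + 4*j + 3)/(j^3 - 13*j^2 + 50*j - 56)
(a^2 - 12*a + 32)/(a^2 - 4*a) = (a - 8)/a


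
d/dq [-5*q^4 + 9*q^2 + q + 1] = -20*q^3 + 18*q + 1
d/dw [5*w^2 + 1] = 10*w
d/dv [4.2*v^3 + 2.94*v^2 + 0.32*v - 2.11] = 12.6*v^2 + 5.88*v + 0.32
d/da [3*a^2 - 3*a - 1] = 6*a - 3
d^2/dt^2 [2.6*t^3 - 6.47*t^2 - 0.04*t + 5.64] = 15.6*t - 12.94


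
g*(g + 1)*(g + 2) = g^3 + 3*g^2 + 2*g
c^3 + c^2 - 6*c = c*(c - 2)*(c + 3)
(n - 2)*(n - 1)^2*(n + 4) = n^4 - 11*n^2 + 18*n - 8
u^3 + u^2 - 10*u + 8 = (u - 2)*(u - 1)*(u + 4)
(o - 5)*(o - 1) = o^2 - 6*o + 5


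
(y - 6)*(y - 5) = y^2 - 11*y + 30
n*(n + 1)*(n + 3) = n^3 + 4*n^2 + 3*n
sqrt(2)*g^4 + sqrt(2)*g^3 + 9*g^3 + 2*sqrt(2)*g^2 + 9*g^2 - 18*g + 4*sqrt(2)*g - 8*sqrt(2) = (g - 1)*(g + 2)*(g + 4*sqrt(2))*(sqrt(2)*g + 1)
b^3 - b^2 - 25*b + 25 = (b - 5)*(b - 1)*(b + 5)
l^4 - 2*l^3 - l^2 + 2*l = l*(l - 2)*(l - 1)*(l + 1)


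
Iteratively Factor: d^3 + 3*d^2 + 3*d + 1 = (d + 1)*(d^2 + 2*d + 1) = (d + 1)^2*(d + 1)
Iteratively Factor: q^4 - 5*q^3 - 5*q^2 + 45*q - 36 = (q - 4)*(q^3 - q^2 - 9*q + 9) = (q - 4)*(q + 3)*(q^2 - 4*q + 3) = (q - 4)*(q - 3)*(q + 3)*(q - 1)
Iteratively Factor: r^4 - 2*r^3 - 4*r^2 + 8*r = (r - 2)*(r^3 - 4*r) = r*(r - 2)*(r^2 - 4) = r*(r - 2)^2*(r + 2)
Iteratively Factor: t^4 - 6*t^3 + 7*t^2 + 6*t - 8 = (t + 1)*(t^3 - 7*t^2 + 14*t - 8) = (t - 4)*(t + 1)*(t^2 - 3*t + 2) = (t - 4)*(t - 1)*(t + 1)*(t - 2)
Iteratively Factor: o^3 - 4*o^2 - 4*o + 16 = (o - 4)*(o^2 - 4) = (o - 4)*(o + 2)*(o - 2)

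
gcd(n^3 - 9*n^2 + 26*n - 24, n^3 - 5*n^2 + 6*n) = n^2 - 5*n + 6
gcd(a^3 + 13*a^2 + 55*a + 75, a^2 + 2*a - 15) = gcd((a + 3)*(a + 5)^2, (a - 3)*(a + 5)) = a + 5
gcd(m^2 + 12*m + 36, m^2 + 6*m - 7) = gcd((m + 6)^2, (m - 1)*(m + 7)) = 1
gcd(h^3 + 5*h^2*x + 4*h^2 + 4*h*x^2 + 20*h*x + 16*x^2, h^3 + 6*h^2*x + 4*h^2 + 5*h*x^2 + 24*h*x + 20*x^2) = h^2 + h*x + 4*h + 4*x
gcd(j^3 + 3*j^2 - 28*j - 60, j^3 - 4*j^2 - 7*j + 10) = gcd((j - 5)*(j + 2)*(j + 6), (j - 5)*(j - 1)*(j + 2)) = j^2 - 3*j - 10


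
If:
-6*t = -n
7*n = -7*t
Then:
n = 0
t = 0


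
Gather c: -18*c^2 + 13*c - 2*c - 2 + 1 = -18*c^2 + 11*c - 1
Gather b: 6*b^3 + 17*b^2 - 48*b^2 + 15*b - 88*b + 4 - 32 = 6*b^3 - 31*b^2 - 73*b - 28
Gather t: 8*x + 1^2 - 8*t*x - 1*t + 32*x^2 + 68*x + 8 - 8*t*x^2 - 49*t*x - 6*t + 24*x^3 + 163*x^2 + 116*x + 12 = t*(-8*x^2 - 57*x - 7) + 24*x^3 + 195*x^2 + 192*x + 21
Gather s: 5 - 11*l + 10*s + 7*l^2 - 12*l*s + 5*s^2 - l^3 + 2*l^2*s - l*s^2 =-l^3 + 7*l^2 - 11*l + s^2*(5 - l) + s*(2*l^2 - 12*l + 10) + 5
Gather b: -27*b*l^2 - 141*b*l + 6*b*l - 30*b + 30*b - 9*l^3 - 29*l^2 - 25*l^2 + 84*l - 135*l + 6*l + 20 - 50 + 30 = b*(-27*l^2 - 135*l) - 9*l^3 - 54*l^2 - 45*l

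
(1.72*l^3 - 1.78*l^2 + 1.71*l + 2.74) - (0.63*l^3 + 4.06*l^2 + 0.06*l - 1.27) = 1.09*l^3 - 5.84*l^2 + 1.65*l + 4.01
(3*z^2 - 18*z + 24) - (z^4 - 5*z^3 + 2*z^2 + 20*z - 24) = -z^4 + 5*z^3 + z^2 - 38*z + 48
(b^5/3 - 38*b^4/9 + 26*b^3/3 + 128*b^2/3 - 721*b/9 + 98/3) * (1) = b^5/3 - 38*b^4/9 + 26*b^3/3 + 128*b^2/3 - 721*b/9 + 98/3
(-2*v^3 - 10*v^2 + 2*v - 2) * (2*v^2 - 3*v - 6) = -4*v^5 - 14*v^4 + 46*v^3 + 50*v^2 - 6*v + 12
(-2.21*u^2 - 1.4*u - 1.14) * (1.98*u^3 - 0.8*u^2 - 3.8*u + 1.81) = -4.3758*u^5 - 1.004*u^4 + 7.2608*u^3 + 2.2319*u^2 + 1.798*u - 2.0634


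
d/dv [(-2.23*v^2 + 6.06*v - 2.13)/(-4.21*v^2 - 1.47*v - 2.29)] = (28.7907*v^2 - 7.7212*v - 17.0085)/(17.7241*v^4 + 12.3774*v^3 + 21.4427*v^2 + 6.7326*v + 5.2441)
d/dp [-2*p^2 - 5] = -4*p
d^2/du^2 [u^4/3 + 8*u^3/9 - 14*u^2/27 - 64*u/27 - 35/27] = 4*u^2 + 16*u/3 - 28/27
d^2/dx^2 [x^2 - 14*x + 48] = 2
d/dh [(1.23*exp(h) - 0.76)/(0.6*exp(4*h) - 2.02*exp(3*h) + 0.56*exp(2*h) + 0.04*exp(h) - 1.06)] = (-2.214*exp(4*h) + 6.7932*exp(3*h) - 5.2944*exp(2*h) + 0.8512*exp(h) - 1.2734)*exp(h)/(0.36*exp(8*h) - 2.424*exp(7*h) + 4.7524*exp(6*h) - 2.2144*exp(5*h) - 1.12*exp(4*h) + 4.3272*exp(3*h) - 1.1856*exp(2*h) - 0.0848*exp(h) + 1.1236)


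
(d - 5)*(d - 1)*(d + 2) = d^3 - 4*d^2 - 7*d + 10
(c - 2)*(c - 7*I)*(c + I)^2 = c^4 - 2*c^3 - 5*I*c^3 + 13*c^2 + 10*I*c^2 - 26*c + 7*I*c - 14*I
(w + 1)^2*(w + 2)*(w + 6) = w^4 + 10*w^3 + 29*w^2 + 32*w + 12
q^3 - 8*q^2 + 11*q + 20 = (q - 5)*(q - 4)*(q + 1)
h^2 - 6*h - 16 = (h - 8)*(h + 2)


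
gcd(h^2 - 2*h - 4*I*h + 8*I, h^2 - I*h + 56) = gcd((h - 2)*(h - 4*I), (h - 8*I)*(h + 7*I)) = 1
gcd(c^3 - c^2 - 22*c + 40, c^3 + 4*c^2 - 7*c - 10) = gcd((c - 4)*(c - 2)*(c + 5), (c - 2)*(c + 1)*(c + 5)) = c^2 + 3*c - 10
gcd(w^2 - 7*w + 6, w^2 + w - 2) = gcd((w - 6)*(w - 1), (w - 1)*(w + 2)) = w - 1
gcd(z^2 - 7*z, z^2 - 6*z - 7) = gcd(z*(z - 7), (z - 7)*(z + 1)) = z - 7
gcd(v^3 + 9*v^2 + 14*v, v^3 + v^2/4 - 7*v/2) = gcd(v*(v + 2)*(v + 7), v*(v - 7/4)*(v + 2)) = v^2 + 2*v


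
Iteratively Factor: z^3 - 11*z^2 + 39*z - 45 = (z - 3)*(z^2 - 8*z + 15) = (z - 5)*(z - 3)*(z - 3)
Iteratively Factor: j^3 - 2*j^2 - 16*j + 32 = (j - 4)*(j^2 + 2*j - 8) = (j - 4)*(j - 2)*(j + 4)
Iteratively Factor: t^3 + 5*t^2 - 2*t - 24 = (t + 4)*(t^2 + t - 6) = (t - 2)*(t + 4)*(t + 3)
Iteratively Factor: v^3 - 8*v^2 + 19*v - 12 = (v - 3)*(v^2 - 5*v + 4) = (v - 4)*(v - 3)*(v - 1)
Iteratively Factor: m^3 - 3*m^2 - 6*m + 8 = (m - 1)*(m^2 - 2*m - 8) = (m - 1)*(m + 2)*(m - 4)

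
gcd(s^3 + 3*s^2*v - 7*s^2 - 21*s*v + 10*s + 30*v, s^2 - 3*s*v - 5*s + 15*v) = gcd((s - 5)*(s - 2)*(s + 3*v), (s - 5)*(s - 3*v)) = s - 5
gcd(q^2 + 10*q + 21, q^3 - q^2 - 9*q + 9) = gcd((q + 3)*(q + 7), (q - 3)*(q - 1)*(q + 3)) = q + 3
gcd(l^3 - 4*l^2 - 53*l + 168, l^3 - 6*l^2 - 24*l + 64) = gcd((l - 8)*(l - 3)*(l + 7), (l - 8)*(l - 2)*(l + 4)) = l - 8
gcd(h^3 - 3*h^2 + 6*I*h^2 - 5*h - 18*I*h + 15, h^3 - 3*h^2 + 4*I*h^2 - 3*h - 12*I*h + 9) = h^2 + h*(-3 + I) - 3*I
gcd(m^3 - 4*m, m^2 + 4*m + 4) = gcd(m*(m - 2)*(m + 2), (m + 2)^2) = m + 2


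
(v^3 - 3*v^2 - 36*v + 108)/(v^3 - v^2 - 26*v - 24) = (v^2 + 3*v - 18)/(v^2 + 5*v + 4)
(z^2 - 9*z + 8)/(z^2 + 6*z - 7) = (z - 8)/(z + 7)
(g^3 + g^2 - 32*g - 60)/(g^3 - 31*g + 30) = (g^3 + g^2 - 32*g - 60)/(g^3 - 31*g + 30)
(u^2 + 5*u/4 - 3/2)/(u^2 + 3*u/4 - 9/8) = 2*(u + 2)/(2*u + 3)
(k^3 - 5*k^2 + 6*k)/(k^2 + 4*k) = (k^2 - 5*k + 6)/(k + 4)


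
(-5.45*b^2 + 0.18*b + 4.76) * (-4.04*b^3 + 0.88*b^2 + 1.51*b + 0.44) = 22.018*b^5 - 5.5232*b^4 - 27.3015*b^3 + 2.0626*b^2 + 7.2668*b + 2.0944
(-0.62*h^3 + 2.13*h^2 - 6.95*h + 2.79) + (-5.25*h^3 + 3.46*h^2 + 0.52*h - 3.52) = -5.87*h^3 + 5.59*h^2 - 6.43*h - 0.73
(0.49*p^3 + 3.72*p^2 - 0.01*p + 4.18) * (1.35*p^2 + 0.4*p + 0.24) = 0.6615*p^5 + 5.218*p^4 + 1.5921*p^3 + 6.5318*p^2 + 1.6696*p + 1.0032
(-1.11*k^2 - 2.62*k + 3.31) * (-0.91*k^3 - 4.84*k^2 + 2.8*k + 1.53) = 1.0101*k^5 + 7.7566*k^4 + 6.5607*k^3 - 25.0547*k^2 + 5.2594*k + 5.0643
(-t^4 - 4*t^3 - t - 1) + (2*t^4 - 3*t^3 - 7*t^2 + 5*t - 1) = t^4 - 7*t^3 - 7*t^2 + 4*t - 2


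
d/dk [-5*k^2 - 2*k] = -10*k - 2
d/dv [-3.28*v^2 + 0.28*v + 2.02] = 0.28 - 6.56*v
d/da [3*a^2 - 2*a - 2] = 6*a - 2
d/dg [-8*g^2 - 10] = -16*g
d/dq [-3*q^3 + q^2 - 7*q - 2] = -9*q^2 + 2*q - 7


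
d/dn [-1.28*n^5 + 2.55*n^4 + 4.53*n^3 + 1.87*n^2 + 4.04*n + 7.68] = -6.4*n^4 + 10.2*n^3 + 13.59*n^2 + 3.74*n + 4.04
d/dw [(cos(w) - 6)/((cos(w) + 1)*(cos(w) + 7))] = (cos(w)^2 - 12*cos(w) - 55)*sin(w)/((cos(w) + 1)^2*(cos(w) + 7)^2)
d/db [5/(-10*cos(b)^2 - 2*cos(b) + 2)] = -5*(10*cos(b) + 1)*sin(b)/(2*(5*cos(b)^2 + cos(b) - 1)^2)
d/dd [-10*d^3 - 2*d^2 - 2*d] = -30*d^2 - 4*d - 2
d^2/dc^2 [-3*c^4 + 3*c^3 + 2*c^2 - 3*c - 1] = -36*c^2 + 18*c + 4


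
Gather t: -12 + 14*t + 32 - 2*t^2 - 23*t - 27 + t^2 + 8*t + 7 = -t^2 - t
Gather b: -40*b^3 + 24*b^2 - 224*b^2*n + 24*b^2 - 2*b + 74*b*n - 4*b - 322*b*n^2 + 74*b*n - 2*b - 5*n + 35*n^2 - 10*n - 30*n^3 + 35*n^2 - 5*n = -40*b^3 + b^2*(48 - 224*n) + b*(-322*n^2 + 148*n - 8) - 30*n^3 + 70*n^2 - 20*n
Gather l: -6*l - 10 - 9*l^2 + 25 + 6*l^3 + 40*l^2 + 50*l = 6*l^3 + 31*l^2 + 44*l + 15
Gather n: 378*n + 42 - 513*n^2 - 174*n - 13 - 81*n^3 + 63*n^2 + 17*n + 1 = -81*n^3 - 450*n^2 + 221*n + 30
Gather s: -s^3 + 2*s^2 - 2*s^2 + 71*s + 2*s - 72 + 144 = -s^3 + 73*s + 72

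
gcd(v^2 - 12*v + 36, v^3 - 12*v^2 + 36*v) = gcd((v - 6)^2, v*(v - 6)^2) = v^2 - 12*v + 36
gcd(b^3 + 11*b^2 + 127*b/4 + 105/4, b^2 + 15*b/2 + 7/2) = b + 7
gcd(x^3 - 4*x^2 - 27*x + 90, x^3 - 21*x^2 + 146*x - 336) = x - 6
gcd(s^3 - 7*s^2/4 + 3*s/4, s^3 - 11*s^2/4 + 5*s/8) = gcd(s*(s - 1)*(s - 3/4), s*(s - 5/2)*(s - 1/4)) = s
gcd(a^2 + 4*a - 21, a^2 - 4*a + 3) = a - 3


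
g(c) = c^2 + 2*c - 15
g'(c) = 2*c + 2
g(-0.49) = -15.74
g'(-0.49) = 1.02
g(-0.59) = -15.83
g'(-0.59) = 0.82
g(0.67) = -13.21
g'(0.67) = 3.34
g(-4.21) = -5.70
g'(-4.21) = -6.42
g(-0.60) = -15.84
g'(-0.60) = 0.80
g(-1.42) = -15.82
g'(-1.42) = -0.84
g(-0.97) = -16.00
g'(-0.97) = 0.06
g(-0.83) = -15.97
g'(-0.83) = 0.34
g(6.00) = 33.00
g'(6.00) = 14.00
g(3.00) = 0.00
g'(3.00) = 8.00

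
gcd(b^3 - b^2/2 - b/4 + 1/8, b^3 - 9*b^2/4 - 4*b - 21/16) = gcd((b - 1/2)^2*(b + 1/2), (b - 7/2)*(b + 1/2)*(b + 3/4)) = b + 1/2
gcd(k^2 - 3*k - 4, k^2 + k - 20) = k - 4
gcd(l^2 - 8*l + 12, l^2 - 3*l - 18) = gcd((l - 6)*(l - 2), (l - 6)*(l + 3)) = l - 6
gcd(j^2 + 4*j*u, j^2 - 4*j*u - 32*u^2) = j + 4*u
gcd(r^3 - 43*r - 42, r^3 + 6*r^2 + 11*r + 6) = r + 1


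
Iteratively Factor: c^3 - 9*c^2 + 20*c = (c - 5)*(c^2 - 4*c) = (c - 5)*(c - 4)*(c)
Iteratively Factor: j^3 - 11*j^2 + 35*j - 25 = (j - 5)*(j^2 - 6*j + 5) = (j - 5)^2*(j - 1)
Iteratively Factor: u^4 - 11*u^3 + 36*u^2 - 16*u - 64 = (u + 1)*(u^3 - 12*u^2 + 48*u - 64) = (u - 4)*(u + 1)*(u^2 - 8*u + 16) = (u - 4)^2*(u + 1)*(u - 4)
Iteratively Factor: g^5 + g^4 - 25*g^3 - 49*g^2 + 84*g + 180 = (g + 2)*(g^4 - g^3 - 23*g^2 - 3*g + 90) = (g + 2)*(g + 3)*(g^3 - 4*g^2 - 11*g + 30) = (g - 5)*(g + 2)*(g + 3)*(g^2 + g - 6) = (g - 5)*(g - 2)*(g + 2)*(g + 3)*(g + 3)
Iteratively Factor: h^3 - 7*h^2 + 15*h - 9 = (h - 1)*(h^2 - 6*h + 9) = (h - 3)*(h - 1)*(h - 3)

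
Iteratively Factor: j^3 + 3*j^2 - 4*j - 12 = (j - 2)*(j^2 + 5*j + 6) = (j - 2)*(j + 2)*(j + 3)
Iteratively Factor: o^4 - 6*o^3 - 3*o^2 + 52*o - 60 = (o - 5)*(o^3 - o^2 - 8*o + 12) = (o - 5)*(o + 3)*(o^2 - 4*o + 4) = (o - 5)*(o - 2)*(o + 3)*(o - 2)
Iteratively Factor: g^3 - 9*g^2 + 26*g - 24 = (g - 2)*(g^2 - 7*g + 12) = (g - 4)*(g - 2)*(g - 3)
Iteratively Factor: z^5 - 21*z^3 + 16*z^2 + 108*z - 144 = (z + 4)*(z^4 - 4*z^3 - 5*z^2 + 36*z - 36) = (z - 2)*(z + 4)*(z^3 - 2*z^2 - 9*z + 18) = (z - 3)*(z - 2)*(z + 4)*(z^2 + z - 6) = (z - 3)*(z - 2)*(z + 3)*(z + 4)*(z - 2)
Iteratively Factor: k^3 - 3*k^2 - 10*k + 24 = (k - 2)*(k^2 - k - 12) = (k - 4)*(k - 2)*(k + 3)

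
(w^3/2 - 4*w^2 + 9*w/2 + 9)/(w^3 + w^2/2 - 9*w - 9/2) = (w^2 - 5*w - 6)/(2*w^2 + 7*w + 3)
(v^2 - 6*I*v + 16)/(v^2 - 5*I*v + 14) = (v - 8*I)/(v - 7*I)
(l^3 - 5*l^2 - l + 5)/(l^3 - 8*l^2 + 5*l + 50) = (l^2 - 1)/(l^2 - 3*l - 10)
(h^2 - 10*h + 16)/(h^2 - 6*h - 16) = (h - 2)/(h + 2)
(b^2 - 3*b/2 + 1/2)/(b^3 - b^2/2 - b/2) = (2*b - 1)/(b*(2*b + 1))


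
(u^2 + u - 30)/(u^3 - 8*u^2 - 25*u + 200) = (u + 6)/(u^2 - 3*u - 40)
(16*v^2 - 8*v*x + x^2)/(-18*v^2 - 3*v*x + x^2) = (-16*v^2 + 8*v*x - x^2)/(18*v^2 + 3*v*x - x^2)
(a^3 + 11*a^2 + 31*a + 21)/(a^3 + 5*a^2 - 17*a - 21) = (a + 3)/(a - 3)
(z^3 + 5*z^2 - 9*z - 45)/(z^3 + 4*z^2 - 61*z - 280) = (z^2 - 9)/(z^2 - z - 56)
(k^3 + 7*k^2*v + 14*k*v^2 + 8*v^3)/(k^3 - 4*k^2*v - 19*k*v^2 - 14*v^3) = (-k - 4*v)/(-k + 7*v)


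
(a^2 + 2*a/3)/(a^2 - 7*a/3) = (3*a + 2)/(3*a - 7)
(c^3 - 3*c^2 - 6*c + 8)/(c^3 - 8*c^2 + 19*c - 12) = (c + 2)/(c - 3)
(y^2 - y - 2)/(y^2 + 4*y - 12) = (y + 1)/(y + 6)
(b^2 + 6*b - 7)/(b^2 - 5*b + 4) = (b + 7)/(b - 4)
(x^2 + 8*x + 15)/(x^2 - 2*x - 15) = (x + 5)/(x - 5)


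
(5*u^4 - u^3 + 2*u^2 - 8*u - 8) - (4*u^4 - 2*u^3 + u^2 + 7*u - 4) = u^4 + u^3 + u^2 - 15*u - 4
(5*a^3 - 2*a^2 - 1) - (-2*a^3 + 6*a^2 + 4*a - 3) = 7*a^3 - 8*a^2 - 4*a + 2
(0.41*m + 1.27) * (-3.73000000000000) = -1.5293*m - 4.7371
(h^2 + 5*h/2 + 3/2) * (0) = 0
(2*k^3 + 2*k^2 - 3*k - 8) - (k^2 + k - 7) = 2*k^3 + k^2 - 4*k - 1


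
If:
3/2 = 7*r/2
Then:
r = 3/7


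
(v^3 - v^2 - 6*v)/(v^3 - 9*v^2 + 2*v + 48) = v/(v - 8)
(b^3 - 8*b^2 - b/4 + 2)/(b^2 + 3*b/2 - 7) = (4*b^3 - 32*b^2 - b + 8)/(2*(2*b^2 + 3*b - 14))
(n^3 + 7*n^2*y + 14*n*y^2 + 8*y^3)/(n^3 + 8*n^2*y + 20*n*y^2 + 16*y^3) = (n + y)/(n + 2*y)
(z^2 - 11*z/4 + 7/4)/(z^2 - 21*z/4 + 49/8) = 2*(z - 1)/(2*z - 7)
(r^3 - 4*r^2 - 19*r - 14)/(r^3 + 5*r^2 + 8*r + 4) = (r - 7)/(r + 2)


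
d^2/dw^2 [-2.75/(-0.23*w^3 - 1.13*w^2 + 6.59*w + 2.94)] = (-(3.795*w + 6.215)*(0.23*w^3 + 1.13*w^2 - 6.59*w - 2.94) + 2.75*(0.69*w^2 + 2.26*w - 6.59)*(1.38*w^2 + 4.52*w - 13.18))/(0.23*w^3 + 1.13*w^2 - 6.59*w - 2.94)^3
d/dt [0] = 0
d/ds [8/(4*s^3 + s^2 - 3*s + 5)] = 8*(-12*s^2 - 2*s + 3)/(4*s^3 + s^2 - 3*s + 5)^2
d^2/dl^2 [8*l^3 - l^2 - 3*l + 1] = 48*l - 2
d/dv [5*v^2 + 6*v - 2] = 10*v + 6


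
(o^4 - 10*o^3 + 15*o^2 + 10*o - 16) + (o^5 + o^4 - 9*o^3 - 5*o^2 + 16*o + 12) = o^5 + 2*o^4 - 19*o^3 + 10*o^2 + 26*o - 4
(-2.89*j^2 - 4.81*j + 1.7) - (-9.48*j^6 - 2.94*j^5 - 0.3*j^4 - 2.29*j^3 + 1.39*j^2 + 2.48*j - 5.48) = 9.48*j^6 + 2.94*j^5 + 0.3*j^4 + 2.29*j^3 - 4.28*j^2 - 7.29*j + 7.18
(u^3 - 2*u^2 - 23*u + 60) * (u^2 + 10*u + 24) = u^5 + 8*u^4 - 19*u^3 - 218*u^2 + 48*u + 1440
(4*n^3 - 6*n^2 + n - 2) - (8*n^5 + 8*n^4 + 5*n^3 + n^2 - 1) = -8*n^5 - 8*n^4 - n^3 - 7*n^2 + n - 1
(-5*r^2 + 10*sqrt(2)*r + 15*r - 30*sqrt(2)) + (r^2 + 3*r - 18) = -4*r^2 + 10*sqrt(2)*r + 18*r - 30*sqrt(2) - 18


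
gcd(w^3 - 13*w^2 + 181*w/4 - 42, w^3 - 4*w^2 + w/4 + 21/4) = w^2 - 5*w + 21/4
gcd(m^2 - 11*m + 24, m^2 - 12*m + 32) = m - 8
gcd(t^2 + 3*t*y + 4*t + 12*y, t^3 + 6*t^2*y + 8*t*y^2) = 1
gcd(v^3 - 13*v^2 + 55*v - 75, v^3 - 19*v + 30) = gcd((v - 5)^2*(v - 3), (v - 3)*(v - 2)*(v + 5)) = v - 3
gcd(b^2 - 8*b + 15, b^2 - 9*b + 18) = b - 3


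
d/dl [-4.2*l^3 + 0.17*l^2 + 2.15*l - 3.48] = -12.6*l^2 + 0.34*l + 2.15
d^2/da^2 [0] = 0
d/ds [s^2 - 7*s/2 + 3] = 2*s - 7/2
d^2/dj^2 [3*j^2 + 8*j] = 6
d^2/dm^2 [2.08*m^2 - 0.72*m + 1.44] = 4.16000000000000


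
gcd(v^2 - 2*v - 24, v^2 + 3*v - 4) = v + 4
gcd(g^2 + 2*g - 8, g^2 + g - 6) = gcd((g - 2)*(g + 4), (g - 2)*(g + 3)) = g - 2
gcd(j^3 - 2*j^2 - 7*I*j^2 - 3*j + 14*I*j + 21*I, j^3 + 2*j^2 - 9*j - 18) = j - 3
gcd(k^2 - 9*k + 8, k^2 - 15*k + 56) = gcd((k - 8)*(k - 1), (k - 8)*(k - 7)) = k - 8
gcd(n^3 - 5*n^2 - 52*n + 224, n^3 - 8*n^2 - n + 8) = n - 8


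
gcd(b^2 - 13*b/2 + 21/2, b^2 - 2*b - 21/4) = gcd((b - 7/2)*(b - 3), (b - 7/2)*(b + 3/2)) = b - 7/2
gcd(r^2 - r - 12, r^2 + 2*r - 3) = r + 3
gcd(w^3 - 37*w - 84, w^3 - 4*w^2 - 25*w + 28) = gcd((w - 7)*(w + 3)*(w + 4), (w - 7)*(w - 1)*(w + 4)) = w^2 - 3*w - 28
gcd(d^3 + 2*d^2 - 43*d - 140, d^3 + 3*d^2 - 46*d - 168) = d^2 - 3*d - 28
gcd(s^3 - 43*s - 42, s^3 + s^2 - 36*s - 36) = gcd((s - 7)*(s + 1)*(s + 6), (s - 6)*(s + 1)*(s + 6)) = s^2 + 7*s + 6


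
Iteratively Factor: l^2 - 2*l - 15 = (l + 3)*(l - 5)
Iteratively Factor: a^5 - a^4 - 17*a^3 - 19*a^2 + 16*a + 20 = (a - 5)*(a^4 + 4*a^3 + 3*a^2 - 4*a - 4) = (a - 5)*(a + 2)*(a^3 + 2*a^2 - a - 2) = (a - 5)*(a - 1)*(a + 2)*(a^2 + 3*a + 2) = (a - 5)*(a - 1)*(a + 2)^2*(a + 1)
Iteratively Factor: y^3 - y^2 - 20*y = (y - 5)*(y^2 + 4*y) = y*(y - 5)*(y + 4)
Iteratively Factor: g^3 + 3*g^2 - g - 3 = (g - 1)*(g^2 + 4*g + 3) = (g - 1)*(g + 3)*(g + 1)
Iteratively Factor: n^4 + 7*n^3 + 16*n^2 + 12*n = (n + 3)*(n^3 + 4*n^2 + 4*n) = (n + 2)*(n + 3)*(n^2 + 2*n) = (n + 2)^2*(n + 3)*(n)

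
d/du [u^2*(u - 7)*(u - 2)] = u*(4*u^2 - 27*u + 28)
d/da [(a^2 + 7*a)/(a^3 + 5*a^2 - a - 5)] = (-a*(a + 7)*(3*a^2 + 10*a - 1) + (2*a + 7)*(a^3 + 5*a^2 - a - 5))/(a^3 + 5*a^2 - a - 5)^2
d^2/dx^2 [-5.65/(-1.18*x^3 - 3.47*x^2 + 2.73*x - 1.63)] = (-(40.002*x + 39.211)*(1.18*x^3 + 3.47*x^2 - 2.73*x + 1.63) + 5.65*(3.54*x^2 + 6.94*x - 2.73)*(7.08*x^2 + 13.88*x - 5.46))/(1.18*x^3 + 3.47*x^2 - 2.73*x + 1.63)^3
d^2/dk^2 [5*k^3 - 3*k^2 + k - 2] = 30*k - 6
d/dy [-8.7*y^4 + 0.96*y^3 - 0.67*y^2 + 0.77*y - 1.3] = -34.8*y^3 + 2.88*y^2 - 1.34*y + 0.77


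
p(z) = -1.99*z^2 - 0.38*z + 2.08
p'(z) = -3.98*z - 0.38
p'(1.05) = -4.56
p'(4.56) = -18.53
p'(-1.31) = 4.83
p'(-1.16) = 4.24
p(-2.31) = -7.66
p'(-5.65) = 22.11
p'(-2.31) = 8.81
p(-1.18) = -0.24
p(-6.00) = -67.28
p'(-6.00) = 23.50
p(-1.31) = -0.84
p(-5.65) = -59.30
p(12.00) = -289.04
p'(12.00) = -48.14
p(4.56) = -41.03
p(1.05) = -0.51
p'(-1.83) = 6.90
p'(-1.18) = 4.32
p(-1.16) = -0.16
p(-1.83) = -3.89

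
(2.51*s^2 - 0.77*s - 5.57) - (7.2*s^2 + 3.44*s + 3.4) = -4.69*s^2 - 4.21*s - 8.97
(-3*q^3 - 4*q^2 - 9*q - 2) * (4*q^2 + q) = -12*q^5 - 19*q^4 - 40*q^3 - 17*q^2 - 2*q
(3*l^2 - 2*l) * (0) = 0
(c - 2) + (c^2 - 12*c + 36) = c^2 - 11*c + 34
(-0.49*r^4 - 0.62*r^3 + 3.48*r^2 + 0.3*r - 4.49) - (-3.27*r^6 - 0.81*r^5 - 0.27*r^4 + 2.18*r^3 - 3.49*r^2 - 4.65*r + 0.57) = 3.27*r^6 + 0.81*r^5 - 0.22*r^4 - 2.8*r^3 + 6.97*r^2 + 4.95*r - 5.06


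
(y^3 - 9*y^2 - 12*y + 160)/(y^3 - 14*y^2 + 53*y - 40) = (y + 4)/(y - 1)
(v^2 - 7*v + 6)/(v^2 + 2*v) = (v^2 - 7*v + 6)/(v*(v + 2))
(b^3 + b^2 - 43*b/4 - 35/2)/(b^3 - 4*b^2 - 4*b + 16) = (b^2 - b - 35/4)/(b^2 - 6*b + 8)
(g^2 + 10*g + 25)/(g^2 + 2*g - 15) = (g + 5)/(g - 3)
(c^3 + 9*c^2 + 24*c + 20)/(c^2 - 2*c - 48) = (c^3 + 9*c^2 + 24*c + 20)/(c^2 - 2*c - 48)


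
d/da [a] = 1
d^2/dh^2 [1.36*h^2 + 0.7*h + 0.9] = 2.72000000000000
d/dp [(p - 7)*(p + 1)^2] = (p + 1)*(3*p - 13)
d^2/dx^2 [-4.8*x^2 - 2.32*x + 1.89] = -9.60000000000000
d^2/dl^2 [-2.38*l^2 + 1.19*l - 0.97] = -4.76000000000000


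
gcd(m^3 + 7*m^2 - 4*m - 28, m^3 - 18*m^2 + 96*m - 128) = m - 2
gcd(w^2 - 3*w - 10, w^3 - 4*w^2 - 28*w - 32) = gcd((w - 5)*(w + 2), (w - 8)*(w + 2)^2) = w + 2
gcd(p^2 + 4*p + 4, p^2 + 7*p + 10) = p + 2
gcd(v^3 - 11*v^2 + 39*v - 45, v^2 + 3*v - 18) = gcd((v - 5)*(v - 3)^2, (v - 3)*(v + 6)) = v - 3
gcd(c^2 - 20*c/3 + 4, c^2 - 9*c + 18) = c - 6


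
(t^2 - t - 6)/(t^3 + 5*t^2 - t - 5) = (t^2 - t - 6)/(t^3 + 5*t^2 - t - 5)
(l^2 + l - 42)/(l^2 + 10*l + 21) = (l - 6)/(l + 3)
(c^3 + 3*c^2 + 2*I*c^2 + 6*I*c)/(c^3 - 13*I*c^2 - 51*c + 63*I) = c*(c^2 + c*(3 + 2*I) + 6*I)/(c^3 - 13*I*c^2 - 51*c + 63*I)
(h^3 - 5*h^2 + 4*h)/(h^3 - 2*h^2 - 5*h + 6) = h*(h - 4)/(h^2 - h - 6)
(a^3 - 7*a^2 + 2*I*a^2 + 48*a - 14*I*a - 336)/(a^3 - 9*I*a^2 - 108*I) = (a^2 + a*(-7 + 8*I) - 56*I)/(a^2 - 3*I*a + 18)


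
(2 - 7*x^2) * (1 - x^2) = 7*x^4 - 9*x^2 + 2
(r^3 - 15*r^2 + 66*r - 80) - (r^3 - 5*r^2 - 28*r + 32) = -10*r^2 + 94*r - 112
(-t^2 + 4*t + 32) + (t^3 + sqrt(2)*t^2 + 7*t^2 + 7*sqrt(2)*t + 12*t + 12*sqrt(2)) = t^3 + sqrt(2)*t^2 + 6*t^2 + 7*sqrt(2)*t + 16*t + 12*sqrt(2) + 32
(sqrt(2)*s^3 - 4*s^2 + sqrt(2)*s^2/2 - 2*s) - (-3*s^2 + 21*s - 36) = sqrt(2)*s^3 - s^2 + sqrt(2)*s^2/2 - 23*s + 36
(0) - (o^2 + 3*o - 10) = -o^2 - 3*o + 10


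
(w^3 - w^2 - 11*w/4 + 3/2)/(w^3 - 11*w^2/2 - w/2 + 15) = (w - 1/2)/(w - 5)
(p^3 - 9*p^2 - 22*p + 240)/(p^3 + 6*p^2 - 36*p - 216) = (p^2 - 3*p - 40)/(p^2 + 12*p + 36)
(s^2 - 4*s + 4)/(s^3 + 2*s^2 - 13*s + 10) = (s - 2)/(s^2 + 4*s - 5)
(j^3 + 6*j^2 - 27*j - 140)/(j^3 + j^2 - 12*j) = (j^2 + 2*j - 35)/(j*(j - 3))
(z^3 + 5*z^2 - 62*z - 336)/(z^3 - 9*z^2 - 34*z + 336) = (z + 7)/(z - 7)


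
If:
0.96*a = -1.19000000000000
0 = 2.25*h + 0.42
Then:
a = -1.24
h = -0.19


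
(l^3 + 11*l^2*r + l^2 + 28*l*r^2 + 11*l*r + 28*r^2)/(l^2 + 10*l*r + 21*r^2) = (l^2 + 4*l*r + l + 4*r)/(l + 3*r)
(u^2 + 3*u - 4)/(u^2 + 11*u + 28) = (u - 1)/(u + 7)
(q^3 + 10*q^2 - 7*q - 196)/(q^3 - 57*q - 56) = (q^2 + 3*q - 28)/(q^2 - 7*q - 8)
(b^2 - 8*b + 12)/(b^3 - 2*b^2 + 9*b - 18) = (b - 6)/(b^2 + 9)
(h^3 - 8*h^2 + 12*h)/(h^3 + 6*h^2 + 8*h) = (h^2 - 8*h + 12)/(h^2 + 6*h + 8)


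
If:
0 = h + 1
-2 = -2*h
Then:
No Solution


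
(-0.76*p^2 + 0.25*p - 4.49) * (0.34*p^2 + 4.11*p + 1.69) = -0.2584*p^4 - 3.0386*p^3 - 1.7835*p^2 - 18.0314*p - 7.5881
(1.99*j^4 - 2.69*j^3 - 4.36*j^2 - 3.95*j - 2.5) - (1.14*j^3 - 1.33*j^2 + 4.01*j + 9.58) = 1.99*j^4 - 3.83*j^3 - 3.03*j^2 - 7.96*j - 12.08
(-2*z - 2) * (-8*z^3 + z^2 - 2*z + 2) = 16*z^4 + 14*z^3 + 2*z^2 - 4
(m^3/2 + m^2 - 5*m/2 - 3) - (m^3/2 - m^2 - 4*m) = 2*m^2 + 3*m/2 - 3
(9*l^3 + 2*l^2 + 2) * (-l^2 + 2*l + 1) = -9*l^5 + 16*l^4 + 13*l^3 + 4*l + 2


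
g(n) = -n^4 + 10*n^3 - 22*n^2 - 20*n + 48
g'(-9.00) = 5722.00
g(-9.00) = -15405.00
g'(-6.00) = 2188.00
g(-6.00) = -4080.00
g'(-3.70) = 756.11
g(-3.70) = -873.13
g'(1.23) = -36.18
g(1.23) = 6.44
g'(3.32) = 18.21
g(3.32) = -16.44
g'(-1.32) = 99.55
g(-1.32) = 10.03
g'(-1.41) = 112.90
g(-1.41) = 0.48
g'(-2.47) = 331.98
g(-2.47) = -224.73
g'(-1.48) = 123.80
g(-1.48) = -7.80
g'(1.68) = -28.21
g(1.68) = -8.24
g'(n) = -4*n^3 + 30*n^2 - 44*n - 20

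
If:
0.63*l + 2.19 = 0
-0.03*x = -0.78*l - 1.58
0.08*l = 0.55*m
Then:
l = -3.48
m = -0.51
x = -37.71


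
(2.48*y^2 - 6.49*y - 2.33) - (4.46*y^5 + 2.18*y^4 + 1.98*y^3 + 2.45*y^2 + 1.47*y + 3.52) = -4.46*y^5 - 2.18*y^4 - 1.98*y^3 + 0.0299999999999998*y^2 - 7.96*y - 5.85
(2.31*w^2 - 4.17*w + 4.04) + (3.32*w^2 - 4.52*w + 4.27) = 5.63*w^2 - 8.69*w + 8.31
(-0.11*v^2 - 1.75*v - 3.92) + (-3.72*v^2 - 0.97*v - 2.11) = -3.83*v^2 - 2.72*v - 6.03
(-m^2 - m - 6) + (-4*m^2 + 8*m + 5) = -5*m^2 + 7*m - 1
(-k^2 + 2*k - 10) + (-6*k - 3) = -k^2 - 4*k - 13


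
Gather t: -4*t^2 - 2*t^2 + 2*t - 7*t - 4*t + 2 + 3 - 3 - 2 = -6*t^2 - 9*t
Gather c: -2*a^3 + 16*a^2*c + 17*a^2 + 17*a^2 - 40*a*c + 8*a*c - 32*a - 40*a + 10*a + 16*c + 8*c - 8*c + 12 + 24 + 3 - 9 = -2*a^3 + 34*a^2 - 62*a + c*(16*a^2 - 32*a + 16) + 30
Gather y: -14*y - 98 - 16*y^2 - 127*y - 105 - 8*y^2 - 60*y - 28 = -24*y^2 - 201*y - 231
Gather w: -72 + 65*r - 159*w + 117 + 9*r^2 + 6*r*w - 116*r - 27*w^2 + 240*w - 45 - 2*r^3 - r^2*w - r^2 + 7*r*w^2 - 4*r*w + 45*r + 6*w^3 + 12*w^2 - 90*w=-2*r^3 + 8*r^2 - 6*r + 6*w^3 + w^2*(7*r - 15) + w*(-r^2 + 2*r - 9)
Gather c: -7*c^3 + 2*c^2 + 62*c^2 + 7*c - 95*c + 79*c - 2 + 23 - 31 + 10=-7*c^3 + 64*c^2 - 9*c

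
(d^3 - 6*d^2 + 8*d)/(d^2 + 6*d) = (d^2 - 6*d + 8)/(d + 6)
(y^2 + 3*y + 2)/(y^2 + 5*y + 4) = (y + 2)/(y + 4)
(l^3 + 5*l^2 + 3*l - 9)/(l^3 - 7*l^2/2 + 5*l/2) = 2*(l^2 + 6*l + 9)/(l*(2*l - 5))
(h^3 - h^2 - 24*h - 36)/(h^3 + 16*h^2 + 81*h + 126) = (h^2 - 4*h - 12)/(h^2 + 13*h + 42)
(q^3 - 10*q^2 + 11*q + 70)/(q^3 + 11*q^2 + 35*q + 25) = (q^3 - 10*q^2 + 11*q + 70)/(q^3 + 11*q^2 + 35*q + 25)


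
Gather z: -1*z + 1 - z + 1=2 - 2*z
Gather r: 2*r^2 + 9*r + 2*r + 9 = 2*r^2 + 11*r + 9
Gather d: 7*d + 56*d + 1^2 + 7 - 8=63*d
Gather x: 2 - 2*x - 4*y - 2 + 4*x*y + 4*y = x*(4*y - 2)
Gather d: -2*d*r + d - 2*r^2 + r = d*(1 - 2*r) - 2*r^2 + r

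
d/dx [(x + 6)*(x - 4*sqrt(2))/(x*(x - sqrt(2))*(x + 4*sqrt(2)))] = (-x^4 - 12*x^3 + 8*sqrt(2)*x^3 + 16*x^2 + 54*sqrt(2)*x^2 + 288*x - 192*sqrt(2))/(x^2*(x^4 + 6*sqrt(2)*x^3 + 2*x^2 - 48*sqrt(2)*x + 64))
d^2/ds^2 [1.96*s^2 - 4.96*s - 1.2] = 3.92000000000000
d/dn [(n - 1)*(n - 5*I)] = 2*n - 1 - 5*I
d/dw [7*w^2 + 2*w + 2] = 14*w + 2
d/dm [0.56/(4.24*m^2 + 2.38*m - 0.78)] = (-4.7488*m - 1.3328)/(4.24*m^2 + 2.38*m - 0.78)^2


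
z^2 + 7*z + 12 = (z + 3)*(z + 4)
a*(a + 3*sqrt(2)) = a^2 + 3*sqrt(2)*a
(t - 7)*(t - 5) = t^2 - 12*t + 35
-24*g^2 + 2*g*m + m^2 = (-4*g + m)*(6*g + m)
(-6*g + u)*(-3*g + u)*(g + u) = 18*g^3 + 9*g^2*u - 8*g*u^2 + u^3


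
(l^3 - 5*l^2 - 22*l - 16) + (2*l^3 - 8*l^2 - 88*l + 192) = 3*l^3 - 13*l^2 - 110*l + 176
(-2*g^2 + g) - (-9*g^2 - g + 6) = 7*g^2 + 2*g - 6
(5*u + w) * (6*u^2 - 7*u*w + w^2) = 30*u^3 - 29*u^2*w - 2*u*w^2 + w^3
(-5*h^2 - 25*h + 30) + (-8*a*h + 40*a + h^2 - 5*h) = -8*a*h + 40*a - 4*h^2 - 30*h + 30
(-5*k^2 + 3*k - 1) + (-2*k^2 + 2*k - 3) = -7*k^2 + 5*k - 4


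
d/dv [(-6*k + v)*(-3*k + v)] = -9*k + 2*v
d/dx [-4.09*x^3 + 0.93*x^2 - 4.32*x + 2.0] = -12.27*x^2 + 1.86*x - 4.32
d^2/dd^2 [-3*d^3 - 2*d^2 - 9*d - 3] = -18*d - 4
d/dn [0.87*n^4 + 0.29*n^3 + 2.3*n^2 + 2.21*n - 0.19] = 3.48*n^3 + 0.87*n^2 + 4.6*n + 2.21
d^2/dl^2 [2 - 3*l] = 0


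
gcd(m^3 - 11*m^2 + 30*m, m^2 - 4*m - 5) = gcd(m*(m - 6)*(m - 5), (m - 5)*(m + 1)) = m - 5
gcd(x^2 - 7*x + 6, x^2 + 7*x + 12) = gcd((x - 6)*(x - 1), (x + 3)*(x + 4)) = 1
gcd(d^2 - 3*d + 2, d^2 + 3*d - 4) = d - 1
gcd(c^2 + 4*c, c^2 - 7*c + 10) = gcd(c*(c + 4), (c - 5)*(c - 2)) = 1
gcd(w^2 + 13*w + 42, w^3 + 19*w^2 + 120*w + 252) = w^2 + 13*w + 42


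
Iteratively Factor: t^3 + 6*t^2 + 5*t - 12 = (t - 1)*(t^2 + 7*t + 12) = (t - 1)*(t + 4)*(t + 3)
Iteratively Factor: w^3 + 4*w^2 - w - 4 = (w + 4)*(w^2 - 1) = (w - 1)*(w + 4)*(w + 1)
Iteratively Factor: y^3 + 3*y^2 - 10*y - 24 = (y - 3)*(y^2 + 6*y + 8) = (y - 3)*(y + 2)*(y + 4)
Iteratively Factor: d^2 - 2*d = (d - 2)*(d)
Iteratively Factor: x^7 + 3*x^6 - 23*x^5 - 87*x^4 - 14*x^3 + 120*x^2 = (x)*(x^6 + 3*x^5 - 23*x^4 - 87*x^3 - 14*x^2 + 120*x) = x*(x + 2)*(x^5 + x^4 - 25*x^3 - 37*x^2 + 60*x) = x*(x + 2)*(x + 3)*(x^4 - 2*x^3 - 19*x^2 + 20*x) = x*(x - 5)*(x + 2)*(x + 3)*(x^3 + 3*x^2 - 4*x) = x*(x - 5)*(x - 1)*(x + 2)*(x + 3)*(x^2 + 4*x) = x*(x - 5)*(x - 1)*(x + 2)*(x + 3)*(x + 4)*(x)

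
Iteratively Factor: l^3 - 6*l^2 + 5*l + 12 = (l - 3)*(l^2 - 3*l - 4) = (l - 4)*(l - 3)*(l + 1)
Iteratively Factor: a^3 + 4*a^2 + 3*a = (a)*(a^2 + 4*a + 3) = a*(a + 3)*(a + 1)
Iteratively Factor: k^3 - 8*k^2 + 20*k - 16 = (k - 2)*(k^2 - 6*k + 8) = (k - 4)*(k - 2)*(k - 2)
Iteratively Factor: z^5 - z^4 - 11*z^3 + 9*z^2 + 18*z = (z)*(z^4 - z^3 - 11*z^2 + 9*z + 18) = z*(z - 3)*(z^3 + 2*z^2 - 5*z - 6) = z*(z - 3)*(z + 1)*(z^2 + z - 6) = z*(z - 3)*(z + 1)*(z + 3)*(z - 2)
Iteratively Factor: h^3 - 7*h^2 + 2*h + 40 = (h - 5)*(h^2 - 2*h - 8) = (h - 5)*(h - 4)*(h + 2)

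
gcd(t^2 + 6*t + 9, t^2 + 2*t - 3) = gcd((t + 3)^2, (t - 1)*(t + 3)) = t + 3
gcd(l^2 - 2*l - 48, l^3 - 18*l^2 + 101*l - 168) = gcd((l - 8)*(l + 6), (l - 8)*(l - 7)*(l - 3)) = l - 8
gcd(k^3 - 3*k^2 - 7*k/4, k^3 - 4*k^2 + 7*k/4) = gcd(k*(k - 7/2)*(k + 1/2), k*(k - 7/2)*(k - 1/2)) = k^2 - 7*k/2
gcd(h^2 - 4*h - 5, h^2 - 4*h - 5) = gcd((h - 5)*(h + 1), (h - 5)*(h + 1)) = h^2 - 4*h - 5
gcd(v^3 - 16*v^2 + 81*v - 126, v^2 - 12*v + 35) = v - 7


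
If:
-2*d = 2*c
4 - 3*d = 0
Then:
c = -4/3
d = 4/3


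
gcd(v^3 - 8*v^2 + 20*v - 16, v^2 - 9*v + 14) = v - 2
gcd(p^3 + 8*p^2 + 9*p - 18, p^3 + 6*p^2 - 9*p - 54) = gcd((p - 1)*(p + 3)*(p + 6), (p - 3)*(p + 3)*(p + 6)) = p^2 + 9*p + 18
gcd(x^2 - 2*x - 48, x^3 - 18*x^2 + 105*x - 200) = x - 8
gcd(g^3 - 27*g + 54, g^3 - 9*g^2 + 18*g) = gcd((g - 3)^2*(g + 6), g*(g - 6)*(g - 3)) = g - 3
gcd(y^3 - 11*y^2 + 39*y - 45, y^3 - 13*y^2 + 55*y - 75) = y^2 - 8*y + 15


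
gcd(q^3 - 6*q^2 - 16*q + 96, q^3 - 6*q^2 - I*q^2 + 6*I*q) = q - 6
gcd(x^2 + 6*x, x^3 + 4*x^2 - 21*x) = x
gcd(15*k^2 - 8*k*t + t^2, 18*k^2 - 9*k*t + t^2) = -3*k + t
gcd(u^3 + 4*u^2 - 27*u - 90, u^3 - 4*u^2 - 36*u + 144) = u + 6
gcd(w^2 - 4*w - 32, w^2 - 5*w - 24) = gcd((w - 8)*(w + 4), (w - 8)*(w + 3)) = w - 8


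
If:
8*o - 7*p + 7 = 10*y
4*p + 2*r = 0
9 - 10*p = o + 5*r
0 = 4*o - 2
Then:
No Solution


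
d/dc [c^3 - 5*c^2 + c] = 3*c^2 - 10*c + 1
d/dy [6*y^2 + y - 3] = 12*y + 1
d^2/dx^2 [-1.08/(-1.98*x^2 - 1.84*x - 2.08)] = (-8.468064*x^2 - 7.869312*x + 1.08*(3.96*x + 1.84)*(7.92*x + 3.68) - 8.895744)/(1.98*x^2 + 1.84*x + 2.08)^3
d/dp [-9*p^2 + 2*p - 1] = 2 - 18*p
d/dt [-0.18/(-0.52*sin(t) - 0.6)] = -0.0936*cos(t)/(0.52*sin(t) + 0.6)^2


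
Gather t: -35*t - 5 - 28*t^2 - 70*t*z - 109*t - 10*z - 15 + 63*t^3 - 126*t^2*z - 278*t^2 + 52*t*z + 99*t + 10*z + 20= 63*t^3 + t^2*(-126*z - 306) + t*(-18*z - 45)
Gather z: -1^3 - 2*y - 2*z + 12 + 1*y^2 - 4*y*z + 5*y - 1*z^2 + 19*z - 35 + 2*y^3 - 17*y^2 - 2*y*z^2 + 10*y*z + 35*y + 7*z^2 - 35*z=2*y^3 - 16*y^2 + 38*y + z^2*(6 - 2*y) + z*(6*y - 18) - 24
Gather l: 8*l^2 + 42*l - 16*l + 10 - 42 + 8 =8*l^2 + 26*l - 24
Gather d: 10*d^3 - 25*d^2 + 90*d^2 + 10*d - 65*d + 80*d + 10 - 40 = 10*d^3 + 65*d^2 + 25*d - 30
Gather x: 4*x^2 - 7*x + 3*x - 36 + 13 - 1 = 4*x^2 - 4*x - 24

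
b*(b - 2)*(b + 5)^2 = b^4 + 8*b^3 + 5*b^2 - 50*b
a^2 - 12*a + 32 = (a - 8)*(a - 4)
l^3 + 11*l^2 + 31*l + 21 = (l + 1)*(l + 3)*(l + 7)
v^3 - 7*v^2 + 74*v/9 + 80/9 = (v - 5)*(v - 8/3)*(v + 2/3)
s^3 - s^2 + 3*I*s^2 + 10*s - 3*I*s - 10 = (s - 1)*(s - 2*I)*(s + 5*I)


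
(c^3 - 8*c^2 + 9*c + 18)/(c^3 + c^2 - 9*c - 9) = (c - 6)/(c + 3)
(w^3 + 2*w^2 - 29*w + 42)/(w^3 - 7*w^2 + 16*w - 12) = (w + 7)/(w - 2)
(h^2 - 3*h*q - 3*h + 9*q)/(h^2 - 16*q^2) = (h^2 - 3*h*q - 3*h + 9*q)/(h^2 - 16*q^2)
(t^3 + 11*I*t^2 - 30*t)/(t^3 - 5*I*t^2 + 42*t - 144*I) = t*(t + 5*I)/(t^2 - 11*I*t - 24)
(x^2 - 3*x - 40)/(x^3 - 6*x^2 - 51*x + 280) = (x + 5)/(x^2 + 2*x - 35)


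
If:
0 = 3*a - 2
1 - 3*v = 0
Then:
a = 2/3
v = 1/3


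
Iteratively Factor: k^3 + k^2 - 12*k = (k)*(k^2 + k - 12) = k*(k - 3)*(k + 4)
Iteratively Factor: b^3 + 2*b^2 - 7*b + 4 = (b - 1)*(b^2 + 3*b - 4) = (b - 1)^2*(b + 4)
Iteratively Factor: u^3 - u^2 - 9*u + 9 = (u - 3)*(u^2 + 2*u - 3) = (u - 3)*(u - 1)*(u + 3)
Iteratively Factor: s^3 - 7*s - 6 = (s + 2)*(s^2 - 2*s - 3) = (s - 3)*(s + 2)*(s + 1)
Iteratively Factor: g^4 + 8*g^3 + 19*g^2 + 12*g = (g + 1)*(g^3 + 7*g^2 + 12*g) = (g + 1)*(g + 4)*(g^2 + 3*g) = (g + 1)*(g + 3)*(g + 4)*(g)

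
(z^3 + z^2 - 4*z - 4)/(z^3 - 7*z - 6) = (z - 2)/(z - 3)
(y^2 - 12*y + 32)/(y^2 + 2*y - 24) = (y - 8)/(y + 6)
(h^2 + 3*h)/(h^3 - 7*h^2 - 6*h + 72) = h/(h^2 - 10*h + 24)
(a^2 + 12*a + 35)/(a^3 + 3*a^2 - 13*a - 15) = (a + 7)/(a^2 - 2*a - 3)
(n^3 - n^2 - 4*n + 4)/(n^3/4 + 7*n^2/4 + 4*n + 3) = 4*(n^2 - 3*n + 2)/(n^2 + 5*n + 6)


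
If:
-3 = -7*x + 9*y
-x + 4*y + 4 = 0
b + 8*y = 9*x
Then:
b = -16/19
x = -24/19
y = -25/19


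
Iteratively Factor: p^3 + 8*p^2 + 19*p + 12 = (p + 1)*(p^2 + 7*p + 12) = (p + 1)*(p + 3)*(p + 4)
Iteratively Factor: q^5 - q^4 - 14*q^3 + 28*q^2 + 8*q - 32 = (q - 2)*(q^4 + q^3 - 12*q^2 + 4*q + 16) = (q - 2)*(q + 4)*(q^3 - 3*q^2 + 4) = (q - 2)^2*(q + 4)*(q^2 - q - 2) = (q - 2)^3*(q + 4)*(q + 1)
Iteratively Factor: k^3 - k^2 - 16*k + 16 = (k - 1)*(k^2 - 16) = (k - 1)*(k + 4)*(k - 4)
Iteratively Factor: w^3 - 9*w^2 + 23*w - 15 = (w - 1)*(w^2 - 8*w + 15) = (w - 3)*(w - 1)*(w - 5)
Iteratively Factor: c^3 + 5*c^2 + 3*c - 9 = (c + 3)*(c^2 + 2*c - 3) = (c + 3)^2*(c - 1)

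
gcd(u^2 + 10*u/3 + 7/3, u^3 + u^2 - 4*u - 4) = u + 1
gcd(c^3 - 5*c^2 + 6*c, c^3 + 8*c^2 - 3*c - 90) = c - 3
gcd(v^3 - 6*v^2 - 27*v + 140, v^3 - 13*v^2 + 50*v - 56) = v^2 - 11*v + 28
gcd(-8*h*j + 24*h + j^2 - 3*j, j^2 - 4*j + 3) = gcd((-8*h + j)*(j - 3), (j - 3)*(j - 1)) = j - 3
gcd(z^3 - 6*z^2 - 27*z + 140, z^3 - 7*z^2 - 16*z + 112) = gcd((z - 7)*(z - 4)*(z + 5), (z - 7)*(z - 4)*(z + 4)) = z^2 - 11*z + 28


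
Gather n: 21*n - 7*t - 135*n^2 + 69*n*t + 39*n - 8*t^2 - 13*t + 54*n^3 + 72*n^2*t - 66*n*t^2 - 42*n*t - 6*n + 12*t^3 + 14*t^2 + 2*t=54*n^3 + n^2*(72*t - 135) + n*(-66*t^2 + 27*t + 54) + 12*t^3 + 6*t^2 - 18*t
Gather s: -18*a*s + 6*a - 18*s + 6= 6*a + s*(-18*a - 18) + 6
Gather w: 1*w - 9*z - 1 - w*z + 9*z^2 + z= w*(1 - z) + 9*z^2 - 8*z - 1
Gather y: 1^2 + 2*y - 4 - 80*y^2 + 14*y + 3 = -80*y^2 + 16*y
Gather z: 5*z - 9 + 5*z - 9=10*z - 18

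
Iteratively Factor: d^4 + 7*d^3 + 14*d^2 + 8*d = (d)*(d^3 + 7*d^2 + 14*d + 8) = d*(d + 1)*(d^2 + 6*d + 8) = d*(d + 1)*(d + 2)*(d + 4)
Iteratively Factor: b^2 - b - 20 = (b + 4)*(b - 5)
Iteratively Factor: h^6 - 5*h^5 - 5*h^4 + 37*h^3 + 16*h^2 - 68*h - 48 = (h + 1)*(h^5 - 6*h^4 + h^3 + 36*h^2 - 20*h - 48) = (h - 2)*(h + 1)*(h^4 - 4*h^3 - 7*h^2 + 22*h + 24) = (h - 3)*(h - 2)*(h + 1)*(h^3 - h^2 - 10*h - 8) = (h - 3)*(h - 2)*(h + 1)^2*(h^2 - 2*h - 8) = (h - 3)*(h - 2)*(h + 1)^2*(h + 2)*(h - 4)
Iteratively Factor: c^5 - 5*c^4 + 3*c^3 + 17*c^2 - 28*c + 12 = (c - 2)*(c^4 - 3*c^3 - 3*c^2 + 11*c - 6) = (c - 2)*(c + 2)*(c^3 - 5*c^2 + 7*c - 3) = (c - 2)*(c - 1)*(c + 2)*(c^2 - 4*c + 3) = (c - 3)*(c - 2)*(c - 1)*(c + 2)*(c - 1)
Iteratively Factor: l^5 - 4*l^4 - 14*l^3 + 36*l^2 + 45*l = (l + 1)*(l^4 - 5*l^3 - 9*l^2 + 45*l) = l*(l + 1)*(l^3 - 5*l^2 - 9*l + 45) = l*(l + 1)*(l + 3)*(l^2 - 8*l + 15) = l*(l - 5)*(l + 1)*(l + 3)*(l - 3)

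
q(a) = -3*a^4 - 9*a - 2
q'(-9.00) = 8739.00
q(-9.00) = -19604.00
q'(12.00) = -20745.00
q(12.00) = -62318.00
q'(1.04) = -22.50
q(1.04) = -14.87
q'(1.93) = -95.27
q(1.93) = -60.99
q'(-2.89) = 280.65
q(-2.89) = -185.26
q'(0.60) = -11.59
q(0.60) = -7.79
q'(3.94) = -742.96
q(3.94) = -760.41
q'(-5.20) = 1678.30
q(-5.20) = -2148.68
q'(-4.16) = 854.90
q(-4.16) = -863.01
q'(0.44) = -10.02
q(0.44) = -6.07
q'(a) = -12*a^3 - 9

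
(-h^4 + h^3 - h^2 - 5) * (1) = -h^4 + h^3 - h^2 - 5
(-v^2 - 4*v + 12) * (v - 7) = -v^3 + 3*v^2 + 40*v - 84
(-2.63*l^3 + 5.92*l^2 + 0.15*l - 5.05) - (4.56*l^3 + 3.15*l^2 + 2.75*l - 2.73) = -7.19*l^3 + 2.77*l^2 - 2.6*l - 2.32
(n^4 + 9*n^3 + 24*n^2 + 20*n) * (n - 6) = n^5 + 3*n^4 - 30*n^3 - 124*n^2 - 120*n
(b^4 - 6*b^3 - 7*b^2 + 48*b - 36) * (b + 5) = b^5 - b^4 - 37*b^3 + 13*b^2 + 204*b - 180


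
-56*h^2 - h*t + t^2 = (-8*h + t)*(7*h + t)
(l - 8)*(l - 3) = l^2 - 11*l + 24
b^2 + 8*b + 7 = (b + 1)*(b + 7)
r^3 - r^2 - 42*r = r*(r - 7)*(r + 6)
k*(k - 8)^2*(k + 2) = k^4 - 14*k^3 + 32*k^2 + 128*k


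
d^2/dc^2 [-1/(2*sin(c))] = (sin(c)^2 - 2)/(2*sin(c)^3)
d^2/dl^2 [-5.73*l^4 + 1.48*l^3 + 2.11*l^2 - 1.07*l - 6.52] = -68.76*l^2 + 8.88*l + 4.22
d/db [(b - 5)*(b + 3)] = 2*b - 2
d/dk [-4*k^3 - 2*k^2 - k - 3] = -12*k^2 - 4*k - 1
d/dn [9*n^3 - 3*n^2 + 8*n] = 27*n^2 - 6*n + 8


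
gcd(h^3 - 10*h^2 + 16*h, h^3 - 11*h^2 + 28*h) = h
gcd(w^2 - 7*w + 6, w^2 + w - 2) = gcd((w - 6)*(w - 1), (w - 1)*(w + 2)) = w - 1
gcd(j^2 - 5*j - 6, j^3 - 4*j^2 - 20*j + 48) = j - 6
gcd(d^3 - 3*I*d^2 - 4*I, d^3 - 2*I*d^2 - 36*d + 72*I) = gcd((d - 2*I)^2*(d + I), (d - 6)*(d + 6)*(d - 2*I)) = d - 2*I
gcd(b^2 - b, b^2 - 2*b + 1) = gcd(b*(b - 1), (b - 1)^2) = b - 1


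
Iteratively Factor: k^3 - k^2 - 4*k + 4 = (k + 2)*(k^2 - 3*k + 2) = (k - 1)*(k + 2)*(k - 2)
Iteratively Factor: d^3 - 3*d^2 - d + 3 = (d - 3)*(d^2 - 1) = (d - 3)*(d + 1)*(d - 1)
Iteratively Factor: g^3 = (g)*(g^2) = g^2*(g)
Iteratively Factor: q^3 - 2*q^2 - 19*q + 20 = (q - 5)*(q^2 + 3*q - 4) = (q - 5)*(q + 4)*(q - 1)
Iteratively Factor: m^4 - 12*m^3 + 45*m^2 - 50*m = (m - 5)*(m^3 - 7*m^2 + 10*m) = (m - 5)*(m - 2)*(m^2 - 5*m) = (m - 5)^2*(m - 2)*(m)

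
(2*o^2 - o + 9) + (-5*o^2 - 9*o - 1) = -3*o^2 - 10*o + 8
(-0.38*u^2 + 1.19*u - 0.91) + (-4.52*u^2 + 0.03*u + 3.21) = -4.9*u^2 + 1.22*u + 2.3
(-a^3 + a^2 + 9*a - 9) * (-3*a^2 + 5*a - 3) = 3*a^5 - 8*a^4 - 19*a^3 + 69*a^2 - 72*a + 27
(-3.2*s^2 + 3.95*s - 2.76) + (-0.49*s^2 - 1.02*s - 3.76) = -3.69*s^2 + 2.93*s - 6.52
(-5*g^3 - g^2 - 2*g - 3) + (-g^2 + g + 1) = -5*g^3 - 2*g^2 - g - 2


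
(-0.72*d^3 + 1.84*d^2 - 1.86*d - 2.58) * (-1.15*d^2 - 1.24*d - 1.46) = 0.828*d^5 - 1.2232*d^4 + 0.9086*d^3 + 2.587*d^2 + 5.9148*d + 3.7668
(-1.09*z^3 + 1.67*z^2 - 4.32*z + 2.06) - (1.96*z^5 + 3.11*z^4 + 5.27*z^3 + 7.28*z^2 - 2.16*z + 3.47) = -1.96*z^5 - 3.11*z^4 - 6.36*z^3 - 5.61*z^2 - 2.16*z - 1.41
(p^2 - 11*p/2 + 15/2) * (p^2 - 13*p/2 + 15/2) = p^4 - 12*p^3 + 203*p^2/4 - 90*p + 225/4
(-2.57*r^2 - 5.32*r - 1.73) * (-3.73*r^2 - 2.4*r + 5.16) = 9.5861*r^4 + 26.0116*r^3 + 5.9597*r^2 - 23.2992*r - 8.9268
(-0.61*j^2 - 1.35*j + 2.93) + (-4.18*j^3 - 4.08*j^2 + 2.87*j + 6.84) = -4.18*j^3 - 4.69*j^2 + 1.52*j + 9.77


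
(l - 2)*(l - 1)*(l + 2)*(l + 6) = l^4 + 5*l^3 - 10*l^2 - 20*l + 24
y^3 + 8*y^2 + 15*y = y*(y + 3)*(y + 5)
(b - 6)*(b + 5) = b^2 - b - 30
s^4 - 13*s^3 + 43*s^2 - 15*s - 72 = (s - 8)*(s - 3)^2*(s + 1)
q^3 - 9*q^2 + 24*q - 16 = (q - 4)^2*(q - 1)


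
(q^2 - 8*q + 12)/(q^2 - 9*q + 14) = (q - 6)/(q - 7)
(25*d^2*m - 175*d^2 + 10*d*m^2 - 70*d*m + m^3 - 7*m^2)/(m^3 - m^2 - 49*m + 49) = (25*d^2 + 10*d*m + m^2)/(m^2 + 6*m - 7)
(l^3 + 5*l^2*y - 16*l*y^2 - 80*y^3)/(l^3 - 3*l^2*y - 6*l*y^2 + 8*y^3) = (-l^2 - 9*l*y - 20*y^2)/(-l^2 - l*y + 2*y^2)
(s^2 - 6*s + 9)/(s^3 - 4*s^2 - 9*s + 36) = (s - 3)/(s^2 - s - 12)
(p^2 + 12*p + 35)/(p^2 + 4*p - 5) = (p + 7)/(p - 1)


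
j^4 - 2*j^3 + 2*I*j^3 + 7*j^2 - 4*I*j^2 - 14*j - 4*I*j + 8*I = (j - 2)*(j - I)^2*(j + 4*I)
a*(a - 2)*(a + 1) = a^3 - a^2 - 2*a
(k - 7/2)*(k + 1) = k^2 - 5*k/2 - 7/2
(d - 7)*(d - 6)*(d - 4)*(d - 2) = d^4 - 19*d^3 + 128*d^2 - 356*d + 336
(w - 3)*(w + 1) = w^2 - 2*w - 3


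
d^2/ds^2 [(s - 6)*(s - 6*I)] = 2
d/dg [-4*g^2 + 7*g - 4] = 7 - 8*g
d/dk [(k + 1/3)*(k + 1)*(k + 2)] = 3*k^2 + 20*k/3 + 3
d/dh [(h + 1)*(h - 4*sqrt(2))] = 2*h - 4*sqrt(2) + 1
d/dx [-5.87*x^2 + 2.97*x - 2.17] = 2.97 - 11.74*x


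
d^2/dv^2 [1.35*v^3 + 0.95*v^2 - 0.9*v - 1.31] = 8.1*v + 1.9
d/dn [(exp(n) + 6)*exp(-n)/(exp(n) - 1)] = (-exp(2*n) - 12*exp(n) + 6)*exp(-n)/(exp(2*n) - 2*exp(n) + 1)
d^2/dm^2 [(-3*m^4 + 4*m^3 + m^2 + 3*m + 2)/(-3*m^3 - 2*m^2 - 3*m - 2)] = 2*(27*m^5 + 126*m^4 + 91*m^3 + 42*m^2 - 12*m + 4)/(27*m^9 + 54*m^8 + 117*m^7 + 170*m^6 + 189*m^5 + 186*m^4 + 135*m^3 + 78*m^2 + 36*m + 8)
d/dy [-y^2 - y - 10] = -2*y - 1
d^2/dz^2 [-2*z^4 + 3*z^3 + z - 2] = 6*z*(3 - 4*z)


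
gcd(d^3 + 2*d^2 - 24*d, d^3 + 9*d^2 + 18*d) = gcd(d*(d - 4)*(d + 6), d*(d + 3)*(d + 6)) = d^2 + 6*d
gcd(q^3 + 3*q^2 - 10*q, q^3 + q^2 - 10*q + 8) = q - 2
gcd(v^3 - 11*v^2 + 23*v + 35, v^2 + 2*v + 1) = v + 1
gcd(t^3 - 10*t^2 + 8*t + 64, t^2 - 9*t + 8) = t - 8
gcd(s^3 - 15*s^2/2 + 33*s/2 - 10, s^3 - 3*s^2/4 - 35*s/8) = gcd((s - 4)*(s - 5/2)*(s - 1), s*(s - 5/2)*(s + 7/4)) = s - 5/2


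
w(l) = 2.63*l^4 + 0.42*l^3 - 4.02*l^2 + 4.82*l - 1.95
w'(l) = 10.52*l^3 + 1.26*l^2 - 8.04*l + 4.82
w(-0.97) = -8.46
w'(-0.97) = 4.20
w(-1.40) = -7.63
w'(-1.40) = -10.32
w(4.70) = 1258.86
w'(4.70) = 1087.08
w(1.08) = 2.67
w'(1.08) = 10.86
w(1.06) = 2.46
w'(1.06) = 10.24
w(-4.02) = 573.27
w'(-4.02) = -625.93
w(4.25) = 836.21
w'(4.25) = 800.98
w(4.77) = 1336.69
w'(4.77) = 1136.89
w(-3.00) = 149.10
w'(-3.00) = -243.76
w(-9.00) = 16578.30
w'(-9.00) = -7489.84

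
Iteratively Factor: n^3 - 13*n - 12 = (n + 1)*(n^2 - n - 12) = (n + 1)*(n + 3)*(n - 4)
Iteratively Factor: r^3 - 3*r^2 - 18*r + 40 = (r + 4)*(r^2 - 7*r + 10) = (r - 5)*(r + 4)*(r - 2)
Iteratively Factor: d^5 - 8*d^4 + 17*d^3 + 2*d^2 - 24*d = (d + 1)*(d^4 - 9*d^3 + 26*d^2 - 24*d) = (d - 3)*(d + 1)*(d^3 - 6*d^2 + 8*d) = d*(d - 3)*(d + 1)*(d^2 - 6*d + 8) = d*(d - 4)*(d - 3)*(d + 1)*(d - 2)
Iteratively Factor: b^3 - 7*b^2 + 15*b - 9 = (b - 3)*(b^2 - 4*b + 3) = (b - 3)*(b - 1)*(b - 3)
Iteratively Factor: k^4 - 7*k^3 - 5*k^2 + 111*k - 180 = (k - 3)*(k^3 - 4*k^2 - 17*k + 60) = (k - 3)^2*(k^2 - k - 20) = (k - 3)^2*(k + 4)*(k - 5)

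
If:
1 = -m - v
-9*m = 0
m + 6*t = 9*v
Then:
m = 0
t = -3/2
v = -1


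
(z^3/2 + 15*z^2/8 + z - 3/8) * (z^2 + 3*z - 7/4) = z^5/2 + 27*z^4/8 + 23*z^3/4 - 21*z^2/32 - 23*z/8 + 21/32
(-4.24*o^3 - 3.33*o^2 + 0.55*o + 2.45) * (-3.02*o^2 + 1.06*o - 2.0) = 12.8048*o^5 + 5.5622*o^4 + 3.2892*o^3 - 0.156000000000001*o^2 + 1.497*o - 4.9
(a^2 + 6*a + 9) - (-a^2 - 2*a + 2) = 2*a^2 + 8*a + 7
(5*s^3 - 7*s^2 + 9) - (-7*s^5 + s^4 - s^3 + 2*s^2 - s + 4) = 7*s^5 - s^4 + 6*s^3 - 9*s^2 + s + 5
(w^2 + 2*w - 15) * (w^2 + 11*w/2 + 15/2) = w^4 + 15*w^3/2 + 7*w^2/2 - 135*w/2 - 225/2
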